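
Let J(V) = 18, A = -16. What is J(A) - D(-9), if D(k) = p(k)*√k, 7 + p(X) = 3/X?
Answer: 18 + 22*I ≈ 18.0 + 22.0*I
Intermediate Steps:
p(X) = -7 + 3/X
D(k) = √k*(-7 + 3/k) (D(k) = (-7 + 3/k)*√k = √k*(-7 + 3/k))
J(A) - D(-9) = 18 - (3 - 7*(-9))/√(-9) = 18 - (-I/3)*(3 + 63) = 18 - (-I/3)*66 = 18 - (-22)*I = 18 + 22*I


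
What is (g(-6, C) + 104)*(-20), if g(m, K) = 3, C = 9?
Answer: -2140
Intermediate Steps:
(g(-6, C) + 104)*(-20) = (3 + 104)*(-20) = 107*(-20) = -2140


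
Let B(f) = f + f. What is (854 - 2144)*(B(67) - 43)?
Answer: -117390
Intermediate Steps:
B(f) = 2*f
(854 - 2144)*(B(67) - 43) = (854 - 2144)*(2*67 - 43) = -1290*(134 - 43) = -1290*91 = -117390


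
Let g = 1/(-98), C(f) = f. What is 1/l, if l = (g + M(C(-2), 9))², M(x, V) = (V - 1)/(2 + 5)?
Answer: 9604/12321 ≈ 0.77948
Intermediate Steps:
M(x, V) = -⅐ + V/7 (M(x, V) = (-1 + V)/7 = (-1 + V)*(⅐) = -⅐ + V/7)
g = -1/98 ≈ -0.010204
l = 12321/9604 (l = (-1/98 + (-⅐ + (⅐)*9))² = (-1/98 + (-⅐ + 9/7))² = (-1/98 + 8/7)² = (111/98)² = 12321/9604 ≈ 1.2829)
1/l = 1/(12321/9604) = 9604/12321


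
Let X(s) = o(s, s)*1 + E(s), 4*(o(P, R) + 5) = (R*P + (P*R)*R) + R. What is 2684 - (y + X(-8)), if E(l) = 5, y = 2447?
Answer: 351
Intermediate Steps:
o(P, R) = -5 + R/4 + P*R/4 + P*R**2/4 (o(P, R) = -5 + ((R*P + (P*R)*R) + R)/4 = -5 + ((P*R + P*R**2) + R)/4 = -5 + (R + P*R + P*R**2)/4 = -5 + (R/4 + P*R/4 + P*R**2/4) = -5 + R/4 + P*R/4 + P*R**2/4)
X(s) = s/4 + s**2/4 + s**3/4 (X(s) = (-5 + s/4 + s*s/4 + s*s**2/4)*1 + 5 = (-5 + s/4 + s**2/4 + s**3/4)*1 + 5 = (-5 + s/4 + s**2/4 + s**3/4) + 5 = s/4 + s**2/4 + s**3/4)
2684 - (y + X(-8)) = 2684 - (2447 + (1/4)*(-8)*(1 - 8 + (-8)**2)) = 2684 - (2447 + (1/4)*(-8)*(1 - 8 + 64)) = 2684 - (2447 + (1/4)*(-8)*57) = 2684 - (2447 - 114) = 2684 - 1*2333 = 2684 - 2333 = 351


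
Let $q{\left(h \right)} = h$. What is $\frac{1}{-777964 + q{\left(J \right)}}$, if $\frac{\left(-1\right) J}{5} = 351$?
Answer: $- \frac{1}{779719} \approx -1.2825 \cdot 10^{-6}$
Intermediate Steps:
$J = -1755$ ($J = \left(-5\right) 351 = -1755$)
$\frac{1}{-777964 + q{\left(J \right)}} = \frac{1}{-777964 - 1755} = \frac{1}{-779719} = - \frac{1}{779719}$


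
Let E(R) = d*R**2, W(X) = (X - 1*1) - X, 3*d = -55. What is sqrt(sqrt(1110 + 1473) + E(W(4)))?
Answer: sqrt(-165 + 27*sqrt(287))/3 ≈ 5.7000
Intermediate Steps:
d = -55/3 (d = (1/3)*(-55) = -55/3 ≈ -18.333)
W(X) = -1 (W(X) = (X - 1) - X = (-1 + X) - X = -1)
E(R) = -55*R**2/3
sqrt(sqrt(1110 + 1473) + E(W(4))) = sqrt(sqrt(1110 + 1473) - 55/3*(-1)**2) = sqrt(sqrt(2583) - 55/3*1) = sqrt(3*sqrt(287) - 55/3) = sqrt(-55/3 + 3*sqrt(287))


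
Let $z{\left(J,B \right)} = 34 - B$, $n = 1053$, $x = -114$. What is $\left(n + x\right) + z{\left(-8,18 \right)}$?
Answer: $955$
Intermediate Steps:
$\left(n + x\right) + z{\left(-8,18 \right)} = \left(1053 - 114\right) + \left(34 - 18\right) = 939 + \left(34 - 18\right) = 939 + 16 = 955$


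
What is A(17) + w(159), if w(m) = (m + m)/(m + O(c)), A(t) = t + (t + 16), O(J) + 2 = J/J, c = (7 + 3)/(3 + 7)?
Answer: 4109/79 ≈ 52.013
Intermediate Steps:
c = 1 (c = 10/10 = 10*(⅒) = 1)
O(J) = -1 (O(J) = -2 + J/J = -2 + 1 = -1)
A(t) = 16 + 2*t (A(t) = t + (16 + t) = 16 + 2*t)
w(m) = 2*m/(-1 + m) (w(m) = (m + m)/(m - 1) = (2*m)/(-1 + m) = 2*m/(-1 + m))
A(17) + w(159) = (16 + 2*17) + 2*159/(-1 + 159) = (16 + 34) + 2*159/158 = 50 + 2*159*(1/158) = 50 + 159/79 = 4109/79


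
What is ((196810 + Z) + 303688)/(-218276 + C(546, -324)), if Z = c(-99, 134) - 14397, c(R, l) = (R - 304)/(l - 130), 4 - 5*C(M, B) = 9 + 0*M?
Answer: -1944001/873108 ≈ -2.2265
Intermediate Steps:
C(M, B) = -1 (C(M, B) = 4/5 - (9 + 0*M)/5 = 4/5 - (9 + 0)/5 = 4/5 - 1/5*9 = 4/5 - 9/5 = -1)
c(R, l) = (-304 + R)/(-130 + l)
Z = -57991/4 (Z = (-304 - 99)/(-130 + 134) - 14397 = -403/4 - 14397 = -57991/4 ≈ -14498.)
((196810 + Z) + 303688)/(-218276 + C(546, -324)) = ((196810 - 57991/4) + 303688)/(-218276 - 1) = (729249/4 + 303688)/(-218277) = (1944001/4)*(-1/218277) = -1944001/873108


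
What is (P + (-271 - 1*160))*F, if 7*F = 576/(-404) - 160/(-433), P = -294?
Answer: 33489200/306131 ≈ 109.40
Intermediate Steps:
F = -46192/306131 (F = (576/(-404) - 160/(-433))/7 = (576*(-1/404) - 160*(-1/433))/7 = (-144/101 + 160/433)/7 = (⅐)*(-46192/43733) = -46192/306131 ≈ -0.15089)
(P + (-271 - 1*160))*F = (-294 + (-271 - 1*160))*(-46192/306131) = (-294 + (-271 - 160))*(-46192/306131) = (-294 - 431)*(-46192/306131) = -725*(-46192/306131) = 33489200/306131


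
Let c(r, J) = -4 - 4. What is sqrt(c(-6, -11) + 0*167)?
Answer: 2*I*sqrt(2) ≈ 2.8284*I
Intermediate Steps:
c(r, J) = -8
sqrt(c(-6, -11) + 0*167) = sqrt(-8 + 0*167) = sqrt(-8 + 0) = sqrt(-8) = 2*I*sqrt(2)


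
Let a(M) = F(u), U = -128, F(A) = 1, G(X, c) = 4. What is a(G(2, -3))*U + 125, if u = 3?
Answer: -3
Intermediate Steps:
a(M) = 1
a(G(2, -3))*U + 125 = 1*(-128) + 125 = -128 + 125 = -3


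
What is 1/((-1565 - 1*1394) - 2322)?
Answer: -1/5281 ≈ -0.00018936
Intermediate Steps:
1/((-1565 - 1*1394) - 2322) = 1/((-1565 - 1394) - 2322) = 1/(-2959 - 2322) = 1/(-5281) = -1/5281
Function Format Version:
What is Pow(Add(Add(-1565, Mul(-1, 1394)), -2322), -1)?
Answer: Rational(-1, 5281) ≈ -0.00018936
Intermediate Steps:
Pow(Add(Add(-1565, Mul(-1, 1394)), -2322), -1) = Pow(Add(Add(-1565, -1394), -2322), -1) = Pow(Add(-2959, -2322), -1) = Pow(-5281, -1) = Rational(-1, 5281)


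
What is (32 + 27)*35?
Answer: 2065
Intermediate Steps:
(32 + 27)*35 = 59*35 = 2065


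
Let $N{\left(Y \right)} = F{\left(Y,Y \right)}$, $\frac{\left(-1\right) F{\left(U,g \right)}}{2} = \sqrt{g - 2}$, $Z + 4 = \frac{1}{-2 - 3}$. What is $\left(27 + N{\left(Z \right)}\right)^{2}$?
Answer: $\frac{3521}{5} - \frac{108 i \sqrt{155}}{5} \approx 704.2 - 268.92 i$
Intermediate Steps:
$Z = - \frac{21}{5}$ ($Z = -4 + \frac{1}{-2 - 3} = -4 + \frac{1}{-5} = -4 - \frac{1}{5} = - \frac{21}{5} \approx -4.2$)
$F{\left(U,g \right)} = - 2 \sqrt{-2 + g}$ ($F{\left(U,g \right)} = - 2 \sqrt{g - 2} = - 2 \sqrt{-2 + g}$)
$N{\left(Y \right)} = - 2 \sqrt{-2 + Y}$
$\left(27 + N{\left(Z \right)}\right)^{2} = \left(27 - 2 \sqrt{-2 - \frac{21}{5}}\right)^{2} = \left(27 - 2 \sqrt{- \frac{31}{5}}\right)^{2} = \left(27 - 2 \frac{i \sqrt{155}}{5}\right)^{2} = \left(27 - \frac{2 i \sqrt{155}}{5}\right)^{2}$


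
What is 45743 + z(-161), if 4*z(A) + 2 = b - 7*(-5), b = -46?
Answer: 182959/4 ≈ 45740.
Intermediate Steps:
z(A) = -13/4 (z(A) = -1/2 + (-46 - 7*(-5))/4 = -1/2 + (-46 - 1*(-35))/4 = -1/2 + (-46 + 35)/4 = -1/2 + (1/4)*(-11) = -1/2 - 11/4 = -13/4)
45743 + z(-161) = 45743 - 13/4 = 182959/4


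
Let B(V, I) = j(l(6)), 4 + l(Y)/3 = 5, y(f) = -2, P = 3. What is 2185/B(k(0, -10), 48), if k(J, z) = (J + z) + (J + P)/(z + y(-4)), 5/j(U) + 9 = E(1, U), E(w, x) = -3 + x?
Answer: -3933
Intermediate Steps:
l(Y) = 3 (l(Y) = -12 + 3*5 = -12 + 15 = 3)
j(U) = 5/(-12 + U) (j(U) = 5/(-9 + (-3 + U)) = 5/(-12 + U))
k(J, z) = J + z + (3 + J)/(-2 + z) (k(J, z) = (J + z) + (J + 3)/(z - 2) = (J + z) + (3 + J)/(-2 + z) = J + z + (3 + J)/(-2 + z))
B(V, I) = -5/9 (B(V, I) = 5/(-12 + 3) = 5/(-9) = 5*(-1/9) = -5/9)
2185/B(k(0, -10), 48) = 2185/(-5/9) = 2185*(-9/5) = -3933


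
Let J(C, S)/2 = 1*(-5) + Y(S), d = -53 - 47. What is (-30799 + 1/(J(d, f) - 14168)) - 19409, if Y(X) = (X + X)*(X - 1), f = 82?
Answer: -622077119/12390 ≈ -50208.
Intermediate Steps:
d = -100
Y(X) = 2*X*(-1 + X) (Y(X) = (2*X)*(-1 + X) = 2*X*(-1 + X))
J(C, S) = -10 + 4*S*(-1 + S) (J(C, S) = 2*(1*(-5) + 2*S*(-1 + S)) = 2*(-5 + 2*S*(-1 + S)) = -10 + 4*S*(-1 + S))
(-30799 + 1/(J(d, f) - 14168)) - 19409 = (-30799 + 1/((-10 + 4*82*(-1 + 82)) - 14168)) - 19409 = (-30799 + 1/((-10 + 4*82*81) - 14168)) - 19409 = (-30799 + 1/((-10 + 26568) - 14168)) - 19409 = (-30799 + 1/(26558 - 14168)) - 19409 = (-30799 + 1/12390) - 19409 = -381599609/12390 - 19409 = -622077119/12390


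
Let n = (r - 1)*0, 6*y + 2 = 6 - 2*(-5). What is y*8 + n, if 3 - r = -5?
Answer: 56/3 ≈ 18.667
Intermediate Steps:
r = 8 (r = 3 - 1*(-5) = 3 + 5 = 8)
y = 7/3 (y = -⅓ + (6 - 2*(-5))/6 = -⅓ + (6 + 10)/6 = -⅓ + (⅙)*16 = -⅓ + 8/3 = 7/3 ≈ 2.3333)
n = 0 (n = (8 - 1)*0 = 7*0 = 0)
y*8 + n = (7/3)*8 + 0 = 56/3 + 0 = 56/3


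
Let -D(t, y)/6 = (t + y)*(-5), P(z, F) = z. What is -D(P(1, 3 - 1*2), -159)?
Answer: 4740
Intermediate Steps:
D(t, y) = 30*t + 30*y (D(t, y) = -6*(t + y)*(-5) = -6*(-5*t - 5*y) = 30*t + 30*y)
-D(P(1, 3 - 1*2), -159) = -(30*1 + 30*(-159)) = -(30 - 4770) = -1*(-4740) = 4740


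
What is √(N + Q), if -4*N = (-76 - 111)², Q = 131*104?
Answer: √19527/2 ≈ 69.870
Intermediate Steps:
Q = 13624
N = -34969/4 (N = -(-76 - 111)²/4 = -¼*(-187)² = -¼*34969 = -34969/4 ≈ -8742.3)
√(N + Q) = √(-34969/4 + 13624) = √(19527/4) = √19527/2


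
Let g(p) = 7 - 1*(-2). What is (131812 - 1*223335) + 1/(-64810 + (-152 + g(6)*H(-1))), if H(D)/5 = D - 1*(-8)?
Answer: -5916687382/64647 ≈ -91523.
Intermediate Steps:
g(p) = 9 (g(p) = 7 + 2 = 9)
H(D) = 40 + 5*D (H(D) = 5*(D - 1*(-8)) = 5*(D + 8) = 5*(8 + D) = 40 + 5*D)
(131812 - 1*223335) + 1/(-64810 + (-152 + g(6)*H(-1))) = (131812 - 1*223335) + 1/(-64810 + (-152 + 9*(40 + 5*(-1)))) = (131812 - 223335) + 1/(-64810 + (-152 + 9*(40 - 5))) = -91523 + 1/(-64810 + (-152 + 9*35)) = -91523 + 1/(-64810 + (-152 + 315)) = -91523 + 1/(-64810 + 163) = -91523 + 1/(-64647) = -91523 - 1/64647 = -5916687382/64647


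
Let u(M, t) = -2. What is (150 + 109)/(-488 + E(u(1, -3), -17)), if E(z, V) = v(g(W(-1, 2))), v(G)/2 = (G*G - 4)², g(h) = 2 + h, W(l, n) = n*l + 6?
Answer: 259/1560 ≈ 0.16603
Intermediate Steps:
W(l, n) = 6 + l*n (W(l, n) = l*n + 6 = 6 + l*n)
v(G) = 2*(-4 + G²)² (v(G) = 2*(G*G - 4)² = 2*(G² - 4)² = 2*(-4 + G²)²)
E(z, V) = 2048 (E(z, V) = 2*(-4 + (2 + (6 - 1*2))²)² = 2*(-4 + (2 + (6 - 2))²)² = 2*(-4 + (2 + 4)²)² = 2*(-4 + 6²)² = 2*(-4 + 36)² = 2*32² = 2*1024 = 2048)
(150 + 109)/(-488 + E(u(1, -3), -17)) = (150 + 109)/(-488 + 2048) = 259/1560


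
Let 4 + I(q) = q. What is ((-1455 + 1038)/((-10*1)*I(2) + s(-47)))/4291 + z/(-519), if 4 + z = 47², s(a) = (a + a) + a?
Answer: -381547944/89823503 ≈ -4.2477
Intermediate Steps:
s(a) = 3*a (s(a) = 2*a + a = 3*a)
I(q) = -4 + q
z = 2205 (z = -4 + 47² = -4 + 2209 = 2205)
((-1455 + 1038)/((-10*1)*I(2) + s(-47)))/4291 + z/(-519) = ((-1455 + 1038)/((-10*1)*(-4 + 2) + 3*(-47)))/4291 + 2205/(-519) = -417/(-10*(-2) - 141)*(1/4291) + 2205*(-1/519) = -417/(20 - 141)*(1/4291) - 735/173 = -417/(-121)*(1/4291) - 735/173 = -417*(-1/121)*(1/4291) - 735/173 = (417/121)*(1/4291) - 735/173 = 417/519211 - 735/173 = -381547944/89823503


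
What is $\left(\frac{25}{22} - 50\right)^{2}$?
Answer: $\frac{1155625}{484} \approx 2387.7$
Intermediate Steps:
$\left(\frac{25}{22} - 50\right)^{2} = \left(- \frac{1075}{22}\right)^{2} = \frac{1155625}{484}$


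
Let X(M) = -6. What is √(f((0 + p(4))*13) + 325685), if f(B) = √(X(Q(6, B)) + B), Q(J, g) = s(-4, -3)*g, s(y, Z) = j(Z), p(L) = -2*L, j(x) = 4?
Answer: √(325685 + I*√110) ≈ 570.69 + 0.009*I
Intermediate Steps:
s(y, Z) = 4
Q(J, g) = 4*g
f(B) = √(-6 + B)
√(f((0 + p(4))*13) + 325685) = √(√(-6 + (0 - 2*4)*13) + 325685) = √(√(-6 + (0 - 8)*13) + 325685) = √(√(-6 - 8*13) + 325685) = √(√(-6 - 104) + 325685) = √(√(-110) + 325685) = √(I*√110 + 325685) = √(325685 + I*√110)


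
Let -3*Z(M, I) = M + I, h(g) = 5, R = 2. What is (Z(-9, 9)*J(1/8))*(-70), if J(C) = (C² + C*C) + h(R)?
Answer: 0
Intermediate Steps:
J(C) = 5 + 2*C² (J(C) = (C² + C*C) + 5 = (C² + C²) + 5 = 2*C² + 5 = 5 + 2*C²)
Z(M, I) = -I/3 - M/3 (Z(M, I) = -(M + I)/3 = -(I + M)/3 = -I/3 - M/3)
(Z(-9, 9)*J(1/8))*(-70) = ((-⅓*9 - ⅓*(-9))*(5 + 2*(1/8)²))*(-70) = ((-3 + 3)*(5 + 2*(⅛)²))*(-70) = (0*(5 + 2*(1/64)))*(-70) = (0*(5 + 1/32))*(-70) = (0*(161/32))*(-70) = 0*(-70) = 0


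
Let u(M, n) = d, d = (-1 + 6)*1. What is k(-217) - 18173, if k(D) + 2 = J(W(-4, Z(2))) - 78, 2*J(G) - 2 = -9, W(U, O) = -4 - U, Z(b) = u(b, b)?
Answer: -36513/2 ≈ -18257.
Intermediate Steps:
d = 5 (d = 5*1 = 5)
u(M, n) = 5
Z(b) = 5
J(G) = -7/2 (J(G) = 1 + (1/2)*(-9) = 1 - 9/2 = -7/2)
k(D) = -167/2 (k(D) = -2 + (-7/2 - 78) = -2 - 163/2 = -167/2)
k(-217) - 18173 = -167/2 - 18173 = -36513/2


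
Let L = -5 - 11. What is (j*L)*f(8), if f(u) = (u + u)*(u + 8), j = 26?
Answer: -106496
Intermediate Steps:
L = -16
f(u) = 2*u*(8 + u) (f(u) = (2*u)*(8 + u) = 2*u*(8 + u))
(j*L)*f(8) = (26*(-16))*(2*8*(8 + 8)) = -832*8*16 = -416*256 = -106496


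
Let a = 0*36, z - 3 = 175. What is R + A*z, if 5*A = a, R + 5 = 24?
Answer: 19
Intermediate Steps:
R = 19 (R = -5 + 24 = 19)
z = 178 (z = 3 + 175 = 178)
a = 0
A = 0 (A = (1/5)*0 = 0)
R + A*z = 19 + 0*178 = 19 + 0 = 19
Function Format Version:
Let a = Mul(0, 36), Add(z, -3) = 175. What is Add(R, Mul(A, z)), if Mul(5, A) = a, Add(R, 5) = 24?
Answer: 19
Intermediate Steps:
R = 19 (R = Add(-5, 24) = 19)
z = 178 (z = Add(3, 175) = 178)
a = 0
A = 0 (A = Mul(Rational(1, 5), 0) = 0)
Add(R, Mul(A, z)) = Add(19, Mul(0, 178)) = Add(19, 0) = 19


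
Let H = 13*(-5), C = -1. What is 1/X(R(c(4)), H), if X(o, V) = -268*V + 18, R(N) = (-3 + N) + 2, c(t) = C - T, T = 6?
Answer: 1/17438 ≈ 5.7346e-5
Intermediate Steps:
c(t) = -7 (c(t) = -1 - 1*6 = -1 - 6 = -7)
R(N) = -1 + N
H = -65
X(o, V) = 18 - 268*V
1/X(R(c(4)), H) = 1/(18 - 268*(-65)) = 1/(18 + 17420) = 1/17438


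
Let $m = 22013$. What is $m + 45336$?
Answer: $67349$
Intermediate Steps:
$m + 45336 = 22013 + 45336 = 67349$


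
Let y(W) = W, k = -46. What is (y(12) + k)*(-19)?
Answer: 646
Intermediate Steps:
(y(12) + k)*(-19) = (12 - 46)*(-19) = -34*(-19) = 646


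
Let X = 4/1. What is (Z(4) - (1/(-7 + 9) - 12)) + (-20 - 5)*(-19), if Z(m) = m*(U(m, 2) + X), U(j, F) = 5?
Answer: 1045/2 ≈ 522.50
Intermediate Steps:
X = 4 (X = 4*1 = 4)
Z(m) = 9*m (Z(m) = m*(5 + 4) = m*9 = 9*m)
(Z(4) - (1/(-7 + 9) - 12)) + (-20 - 5)*(-19) = (9*4 - (1/(-7 + 9) - 12)) + (-20 - 5)*(-19) = (36 - (1/2 - 12)) - 25*(-19) = (36 - (½ - 12)) + 475 = (36 - 1*(-23/2)) + 475 = (36 + 23/2) + 475 = 95/2 + 475 = 1045/2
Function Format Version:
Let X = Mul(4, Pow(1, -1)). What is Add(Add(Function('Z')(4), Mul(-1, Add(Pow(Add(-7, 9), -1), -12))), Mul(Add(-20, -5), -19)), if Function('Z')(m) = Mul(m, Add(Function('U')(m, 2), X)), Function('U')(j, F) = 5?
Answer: Rational(1045, 2) ≈ 522.50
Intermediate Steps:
X = 4 (X = Mul(4, 1) = 4)
Function('Z')(m) = Mul(9, m) (Function('Z')(m) = Mul(m, Add(5, 4)) = Mul(m, 9) = Mul(9, m))
Add(Add(Function('Z')(4), Mul(-1, Add(Pow(Add(-7, 9), -1), -12))), Mul(Add(-20, -5), -19)) = Add(Add(Mul(9, 4), Mul(-1, Add(Pow(Add(-7, 9), -1), -12))), Mul(Add(-20, -5), -19)) = Add(Add(36, Mul(-1, Add(Pow(2, -1), -12))), Mul(-25, -19)) = Add(Add(36, Mul(-1, Add(Rational(1, 2), -12))), 475) = Add(Add(36, Mul(-1, Rational(-23, 2))), 475) = Add(Add(36, Rational(23, 2)), 475) = Add(Rational(95, 2), 475) = Rational(1045, 2)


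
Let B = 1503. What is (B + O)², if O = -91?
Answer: 1993744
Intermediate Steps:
(B + O)² = (1503 - 91)² = 1412² = 1993744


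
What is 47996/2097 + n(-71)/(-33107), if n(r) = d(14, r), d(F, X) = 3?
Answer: 1588997281/69425379 ≈ 22.888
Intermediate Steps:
n(r) = 3
47996/2097 + n(-71)/(-33107) = 47996/2097 + 3/(-33107) = 47996*(1/2097) + 3*(-1/33107) = 47996/2097 - 3/33107 = 1588997281/69425379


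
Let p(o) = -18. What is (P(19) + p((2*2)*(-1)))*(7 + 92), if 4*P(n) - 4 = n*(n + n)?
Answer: 32373/2 ≈ 16187.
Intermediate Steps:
P(n) = 1 + n**2/2 (P(n) = 1 + (n*(n + n))/4 = 1 + (n*(2*n))/4 = 1 + (2*n**2)/4 = 1 + n**2/2)
(P(19) + p((2*2)*(-1)))*(7 + 92) = ((1 + (1/2)*19**2) - 18)*(7 + 92) = ((1 + (1/2)*361) - 18)*99 = ((1 + 361/2) - 18)*99 = (363/2 - 18)*99 = (327/2)*99 = 32373/2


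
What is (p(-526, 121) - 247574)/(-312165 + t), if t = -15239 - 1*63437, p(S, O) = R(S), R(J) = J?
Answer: 248100/390841 ≈ 0.63478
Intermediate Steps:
p(S, O) = S
t = -78676 (t = -15239 - 63437 = -78676)
(p(-526, 121) - 247574)/(-312165 + t) = (-526 - 247574)/(-312165 - 78676) = -248100/(-390841) = -248100*(-1/390841) = 248100/390841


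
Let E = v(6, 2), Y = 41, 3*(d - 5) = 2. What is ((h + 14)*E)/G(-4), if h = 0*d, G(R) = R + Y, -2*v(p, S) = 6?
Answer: -42/37 ≈ -1.1351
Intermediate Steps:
d = 17/3 (d = 5 + (⅓)*2 = 5 + ⅔ = 17/3 ≈ 5.6667)
v(p, S) = -3 (v(p, S) = -½*6 = -3)
E = -3
G(R) = 41 + R (G(R) = R + 41 = 41 + R)
h = 0 (h = 0*(17/3) = 0)
((h + 14)*E)/G(-4) = ((0 + 14)*(-3))/(41 - 4) = (14*(-3))/37 = -42*1/37 = -42/37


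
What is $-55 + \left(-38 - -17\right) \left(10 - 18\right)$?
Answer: $113$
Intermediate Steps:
$-55 + \left(-38 - -17\right) \left(10 - 18\right) = -55 + \left(-38 + 17\right) \left(-8\right) = -55 - -168 = -55 + 168 = 113$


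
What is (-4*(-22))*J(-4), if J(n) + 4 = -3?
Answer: -616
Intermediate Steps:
J(n) = -7 (J(n) = -4 - 3 = -7)
(-4*(-22))*J(-4) = -4*(-22)*(-7) = 88*(-7) = -616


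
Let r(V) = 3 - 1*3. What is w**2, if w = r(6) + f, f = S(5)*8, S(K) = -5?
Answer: 1600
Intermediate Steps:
r(V) = 0 (r(V) = 3 - 3 = 0)
f = -40 (f = -5*8 = -40)
w = -40 (w = 0 - 40 = -40)
w**2 = (-40)**2 = 1600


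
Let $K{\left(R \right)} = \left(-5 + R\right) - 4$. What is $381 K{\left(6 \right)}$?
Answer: $-1143$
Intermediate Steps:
$K{\left(R \right)} = -9 + R$
$381 K{\left(6 \right)} = 381 \left(-9 + 6\right) = 381 \left(-3\right) = -1143$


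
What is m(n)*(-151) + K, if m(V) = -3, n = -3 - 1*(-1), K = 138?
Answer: 591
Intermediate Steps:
n = -2 (n = -3 + 1 = -2)
m(n)*(-151) + K = -3*(-151) + 138 = 453 + 138 = 591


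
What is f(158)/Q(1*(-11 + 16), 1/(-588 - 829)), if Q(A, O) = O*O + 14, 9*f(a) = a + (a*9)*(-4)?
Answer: -11103626170/252994023 ≈ -43.889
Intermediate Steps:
f(a) = -35*a/9 (f(a) = (a + (a*9)*(-4))/9 = (a + (9*a)*(-4))/9 = (a - 36*a)/9 = (-35*a)/9 = -35*a/9)
Q(A, O) = 14 + O**2 (Q(A, O) = O**2 + 14 = 14 + O**2)
f(158)/Q(1*(-11 + 16), 1/(-588 - 829)) = (-35/9*158)/(14 + (1/(-588 - 829))**2) = -5530/(9*(14 + (1/(-1417))**2)) = -5530/(9*(14 + (-1/1417)**2)) = -5530/(9*(14 + 1/2007889)) = -5530/(9*28110447/2007889) = -5530/9*2007889/28110447 = -11103626170/252994023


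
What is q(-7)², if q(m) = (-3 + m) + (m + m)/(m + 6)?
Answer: 16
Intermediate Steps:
q(m) = -3 + m + 2*m/(6 + m) (q(m) = (-3 + m) + (2*m)/(6 + m) = (-3 + m) + 2*m/(6 + m) = -3 + m + 2*m/(6 + m))
q(-7)² = ((-18 + (-7)² + 5*(-7))/(6 - 7))² = ((-18 + 49 - 35)/(-1))² = (-1*(-4))² = 4² = 16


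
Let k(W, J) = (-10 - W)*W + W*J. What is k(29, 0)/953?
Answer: -1131/953 ≈ -1.1868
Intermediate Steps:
k(W, J) = J*W + W*(-10 - W) (k(W, J) = W*(-10 - W) + J*W = J*W + W*(-10 - W))
k(29, 0)/953 = (29*(-10 + 0 - 1*29))/953 = (29*(-10 + 0 - 29))*(1/953) = (29*(-39))*(1/953) = -1131*1/953 = -1131/953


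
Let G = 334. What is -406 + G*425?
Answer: 141544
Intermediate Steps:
-406 + G*425 = -406 + 334*425 = -406 + 141950 = 141544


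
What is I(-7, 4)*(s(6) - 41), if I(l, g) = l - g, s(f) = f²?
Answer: 55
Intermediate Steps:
I(-7, 4)*(s(6) - 41) = (-7 - 1*4)*(6² - 41) = (-7 - 4)*(36 - 41) = -11*(-5) = 55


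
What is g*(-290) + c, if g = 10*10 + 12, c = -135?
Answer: -32615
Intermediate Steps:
g = 112 (g = 100 + 12 = 112)
g*(-290) + c = 112*(-290) - 135 = -32480 - 135 = -32615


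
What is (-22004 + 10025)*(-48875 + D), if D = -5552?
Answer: 651981033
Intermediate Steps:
(-22004 + 10025)*(-48875 + D) = (-22004 + 10025)*(-48875 - 5552) = -11979*(-54427) = 651981033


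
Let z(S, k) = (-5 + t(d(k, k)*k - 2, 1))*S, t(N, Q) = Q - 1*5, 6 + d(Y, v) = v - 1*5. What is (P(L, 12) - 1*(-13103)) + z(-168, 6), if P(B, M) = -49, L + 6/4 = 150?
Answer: 14566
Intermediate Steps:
L = 297/2 (L = -3/2 + 150 = 297/2 ≈ 148.50)
d(Y, v) = -11 + v (d(Y, v) = -6 + (v - 1*5) = -6 + (v - 5) = -6 + (-5 + v) = -11 + v)
t(N, Q) = -5 + Q (t(N, Q) = Q - 5 = -5 + Q)
z(S, k) = -9*S (z(S, k) = (-5 + (-5 + 1))*S = (-5 - 4)*S = -9*S)
(P(L, 12) - 1*(-13103)) + z(-168, 6) = (-49 - 1*(-13103)) - 9*(-168) = (-49 + 13103) + 1512 = 13054 + 1512 = 14566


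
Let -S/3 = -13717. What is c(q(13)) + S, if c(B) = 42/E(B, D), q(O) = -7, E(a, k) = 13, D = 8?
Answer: 535005/13 ≈ 41154.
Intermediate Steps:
S = 41151 (S = -3*(-13717) = 41151)
c(B) = 42/13
c(q(13)) + S = 42/13 + 41151 = 535005/13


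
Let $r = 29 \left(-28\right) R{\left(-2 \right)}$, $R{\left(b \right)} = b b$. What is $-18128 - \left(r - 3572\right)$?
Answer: $-11308$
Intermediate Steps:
$R{\left(b \right)} = b^{2}$
$r = -3248$ ($r = 29 \left(-28\right) \left(-2\right)^{2} = \left(-812\right) 4 = -3248$)
$-18128 - \left(r - 3572\right) = -18128 - \left(-3248 - 3572\right) = -18128 - -6820 = -18128 + 6820 = -11308$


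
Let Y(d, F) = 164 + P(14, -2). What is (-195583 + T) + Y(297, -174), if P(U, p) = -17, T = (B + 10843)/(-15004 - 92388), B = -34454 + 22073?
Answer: -10494130687/53696 ≈ -1.9544e+5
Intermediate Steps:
B = -12381
T = 769/53696 (T = (-12381 + 10843)/(-15004 - 92388) = -1538/(-107392) = -1538*(-1/107392) = 769/53696 ≈ 0.014321)
Y(d, F) = 147 (Y(d, F) = 164 - 17 = 147)
(-195583 + T) + Y(297, -174) = (-195583 + 769/53696) + 147 = -10502023999/53696 + 147 = -10494130687/53696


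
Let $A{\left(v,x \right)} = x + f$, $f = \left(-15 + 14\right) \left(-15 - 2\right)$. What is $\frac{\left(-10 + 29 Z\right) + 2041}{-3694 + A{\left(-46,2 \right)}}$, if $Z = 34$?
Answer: $- \frac{431}{525} \approx -0.82095$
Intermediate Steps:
$f = 17$ ($f = \left(-1\right) \left(-17\right) = 17$)
$A{\left(v,x \right)} = 17 + x$ ($A{\left(v,x \right)} = x + 17 = 17 + x$)
$\frac{\left(-10 + 29 Z\right) + 2041}{-3694 + A{\left(-46,2 \right)}} = \frac{\left(-10 + 29 \cdot 34\right) + 2041}{-3694 + \left(17 + 2\right)} = \frac{\left(-10 + 986\right) + 2041}{-3694 + 19} = \frac{976 + 2041}{-3675} = 3017 \left(- \frac{1}{3675}\right) = - \frac{431}{525}$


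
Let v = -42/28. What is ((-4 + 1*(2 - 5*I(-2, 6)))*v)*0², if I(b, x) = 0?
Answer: 0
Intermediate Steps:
v = -3/2 (v = -42*1/28 = -3/2 ≈ -1.5000)
((-4 + 1*(2 - 5*I(-2, 6)))*v)*0² = ((-4 + 1*(2 - 5*0))*(-3/2))*0² = ((-4 + 1*(2 + 0))*(-3/2))*0 = ((-4 + 1*2)*(-3/2))*0 = ((-4 + 2)*(-3/2))*0 = -2*(-3/2)*0 = 3*0 = 0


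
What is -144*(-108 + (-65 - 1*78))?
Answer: 36144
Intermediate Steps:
-144*(-108 + (-65 - 1*78)) = -144*(-108 + (-65 - 78)) = -144*(-108 - 143) = -144*(-251) = 36144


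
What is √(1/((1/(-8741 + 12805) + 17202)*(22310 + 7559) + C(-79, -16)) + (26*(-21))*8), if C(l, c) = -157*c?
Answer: 4*I*√132260770225595461427895803/696040003023 ≈ 66.091*I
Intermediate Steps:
√(1/((1/(-8741 + 12805) + 17202)*(22310 + 7559) + C(-79, -16)) + (26*(-21))*8) = √(1/((1/(-8741 + 12805) + 17202)*(22310 + 7559) - 157*(-16)) + (26*(-21))*8) = √(1/((1/4064 + 17202)*29869 + 2512) - 546*8) = √(1/((1/4064 + 17202)*29869 + 2512) - 4368) = √(1/((69908929/4064)*29869 + 2512) - 4368) = √(1/(2088109800301/4064 + 2512) - 4368) = √(1/(2088120009069/4064) - 4368) = √(4064/2088120009069 - 4368) = √(-9120908199609328/2088120009069) = 4*I*√132260770225595461427895803/696040003023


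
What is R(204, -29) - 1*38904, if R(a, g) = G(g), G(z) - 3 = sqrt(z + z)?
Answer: -38901 + I*sqrt(58) ≈ -38901.0 + 7.6158*I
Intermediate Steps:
G(z) = 3 + sqrt(2)*sqrt(z) (G(z) = 3 + sqrt(z + z) = 3 + sqrt(2*z) = 3 + sqrt(2)*sqrt(z))
R(a, g) = 3 + sqrt(2)*sqrt(g)
R(204, -29) - 1*38904 = (3 + sqrt(2)*sqrt(-29)) - 1*38904 = (3 + sqrt(2)*(I*sqrt(29))) - 38904 = (3 + I*sqrt(58)) - 38904 = -38901 + I*sqrt(58)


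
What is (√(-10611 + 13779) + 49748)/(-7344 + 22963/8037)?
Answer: -399824676/59000765 - 96444*√22/59000765 ≈ -6.7843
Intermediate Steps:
(√(-10611 + 13779) + 49748)/(-7344 + 22963/8037) = (√3168 + 49748)/(-7344 + 22963*(1/8037)) = (12*√22 + 49748)/(-7344 + 22963/8037) = (49748 + 12*√22)/(-59000765/8037) = (49748 + 12*√22)*(-8037/59000765) = -399824676/59000765 - 96444*√22/59000765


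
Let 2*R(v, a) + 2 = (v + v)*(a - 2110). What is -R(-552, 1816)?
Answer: -162287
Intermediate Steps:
R(v, a) = -1 + v*(-2110 + a) (R(v, a) = -1 + ((v + v)*(a - 2110))/2 = -1 + ((2*v)*(-2110 + a))/2 = -1 + (2*v*(-2110 + a))/2 = -1 + v*(-2110 + a))
-R(-552, 1816) = -(-1 - 2110*(-552) + 1816*(-552)) = -(-1 + 1164720 - 1002432) = -1*162287 = -162287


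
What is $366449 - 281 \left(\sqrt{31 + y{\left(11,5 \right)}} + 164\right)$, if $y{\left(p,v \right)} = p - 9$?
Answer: $320365 - 281 \sqrt{33} \approx 3.1875 \cdot 10^{5}$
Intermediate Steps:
$y{\left(p,v \right)} = -9 + p$
$366449 - 281 \left(\sqrt{31 + y{\left(11,5 \right)}} + 164\right) = 366449 - 281 \left(\sqrt{31 + \left(-9 + 11\right)} + 164\right) = 366449 - 281 \left(\sqrt{31 + 2} + 164\right) = 366449 - 281 \left(\sqrt{33} + 164\right) = 366449 - 281 \left(164 + \sqrt{33}\right) = 366449 - \left(46084 + 281 \sqrt{33}\right) = 320365 - 281 \sqrt{33}$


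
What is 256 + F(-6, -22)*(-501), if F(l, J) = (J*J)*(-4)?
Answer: 970192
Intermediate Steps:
F(l, J) = -4*J² (F(l, J) = J²*(-4) = -4*J²)
256 + F(-6, -22)*(-501) = 256 - 4*(-22)²*(-501) = 256 - 4*484*(-501) = 256 - 1936*(-501) = 256 + 969936 = 970192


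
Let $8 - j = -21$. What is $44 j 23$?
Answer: $29348$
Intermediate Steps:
$j = 29$ ($j = 8 - -21 = 8 + 21 = 29$)
$44 j 23 = 44 \cdot 29 \cdot 23 = 1276 \cdot 23 = 29348$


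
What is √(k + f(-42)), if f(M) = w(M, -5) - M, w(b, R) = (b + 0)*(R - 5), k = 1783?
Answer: √2245 ≈ 47.381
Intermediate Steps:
w(b, R) = b*(-5 + R)
f(M) = -11*M (f(M) = M*(-5 - 5) - M = M*(-10) - M = -10*M - M = -11*M)
√(k + f(-42)) = √(1783 - 11*(-42)) = √(1783 + 462) = √2245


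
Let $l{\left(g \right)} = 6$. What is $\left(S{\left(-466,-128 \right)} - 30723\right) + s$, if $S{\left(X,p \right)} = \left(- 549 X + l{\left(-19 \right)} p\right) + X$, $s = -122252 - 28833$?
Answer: $72792$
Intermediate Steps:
$s = -151085$
$S{\left(X,p \right)} = - 548 X + 6 p$ ($S{\left(X,p \right)} = \left(- 549 X + 6 p\right) + X = - 548 X + 6 p$)
$\left(S{\left(-466,-128 \right)} - 30723\right) + s = \left(\left(\left(-548\right) \left(-466\right) + 6 \left(-128\right)\right) - 30723\right) - 151085 = \left(\left(255368 - 768\right) - 30723\right) - 151085 = \left(254600 - 30723\right) - 151085 = 223877 - 151085 = 72792$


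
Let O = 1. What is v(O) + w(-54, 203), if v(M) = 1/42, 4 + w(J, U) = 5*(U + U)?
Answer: 85093/42 ≈ 2026.0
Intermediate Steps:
w(J, U) = -4 + 10*U (w(J, U) = -4 + 5*(U + U) = -4 + 5*(2*U) = -4 + 10*U)
v(M) = 1/42
v(O) + w(-54, 203) = 1/42 + (-4 + 10*203) = 1/42 + (-4 + 2030) = 1/42 + 2026 = 85093/42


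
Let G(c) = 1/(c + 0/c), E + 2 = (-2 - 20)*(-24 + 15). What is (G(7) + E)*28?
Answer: 5492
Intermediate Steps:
E = 196 (E = -2 + (-2 - 20)*(-24 + 15) = -2 - 22*(-9) = -2 + 198 = 196)
G(c) = 1/c (G(c) = 1/(c + 0) = 1/c)
(G(7) + E)*28 = (1/7 + 196)*28 = (⅐ + 196)*28 = (1373/7)*28 = 5492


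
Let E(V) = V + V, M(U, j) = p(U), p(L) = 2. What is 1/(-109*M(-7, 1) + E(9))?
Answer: -1/200 ≈ -0.0050000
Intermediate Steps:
M(U, j) = 2
E(V) = 2*V
1/(-109*M(-7, 1) + E(9)) = 1/(-109*2 + 2*9) = 1/(-218 + 18) = 1/(-200) = -1/200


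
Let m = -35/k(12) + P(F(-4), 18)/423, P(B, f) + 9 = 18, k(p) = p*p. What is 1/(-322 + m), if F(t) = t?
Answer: -6768/2180797 ≈ -0.0031035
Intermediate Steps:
k(p) = p²
P(B, f) = 9 (P(B, f) = -9 + 18 = 9)
m = -1501/6768 (m = -35/(12²) + 9/423 = -35/144 + 9*(1/423) = -35*1/144 + 1/47 = -35/144 + 1/47 = -1501/6768 ≈ -0.22178)
1/(-322 + m) = 1/(-322 - 1501/6768) = 1/(-2180797/6768) = -6768/2180797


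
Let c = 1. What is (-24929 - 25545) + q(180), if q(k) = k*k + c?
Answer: -18073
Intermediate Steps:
q(k) = 1 + k**2 (q(k) = k*k + 1 = k**2 + 1 = 1 + k**2)
(-24929 - 25545) + q(180) = (-24929 - 25545) + (1 + 180**2) = -50474 + (1 + 32400) = -50474 + 32401 = -18073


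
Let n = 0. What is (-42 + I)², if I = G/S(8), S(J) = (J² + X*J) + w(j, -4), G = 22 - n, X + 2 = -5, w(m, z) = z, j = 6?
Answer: 5329/4 ≈ 1332.3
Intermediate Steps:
X = -7 (X = -2 - 5 = -7)
G = 22 (G = 22 - 1*0 = 22 + 0 = 22)
S(J) = -4 + J² - 7*J (S(J) = (J² - 7*J) - 4 = -4 + J² - 7*J)
I = 11/2 (I = 22/(-4 + 8² - 7*8) = 22/(-4 + 64 - 56) = 22/4 = 22*(¼) = 11/2 ≈ 5.5000)
(-42 + I)² = (-42 + 11/2)² = (-73/2)² = 5329/4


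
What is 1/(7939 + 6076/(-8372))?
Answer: 299/2373544 ≈ 0.00012597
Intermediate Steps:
1/(7939 + 6076/(-8372)) = 1/(7939 + 6076*(-1/8372)) = 1/(7939 - 217/299) = 1/(2373544/299) = 299/2373544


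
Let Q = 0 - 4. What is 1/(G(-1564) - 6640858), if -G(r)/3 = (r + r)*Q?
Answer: -1/6678394 ≈ -1.4974e-7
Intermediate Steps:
Q = -4
G(r) = 24*r (G(r) = -3*(r + r)*(-4) = -3*2*r*(-4) = -(-24)*r = 24*r)
1/(G(-1564) - 6640858) = 1/(24*(-1564) - 6640858) = 1/(-37536 - 6640858) = 1/(-6678394) = -1/6678394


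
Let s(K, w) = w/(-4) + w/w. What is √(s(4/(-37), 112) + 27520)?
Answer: √27493 ≈ 165.81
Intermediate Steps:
s(K, w) = 1 - w/4 (s(K, w) = w*(-¼) + 1 = -w/4 + 1 = 1 - w/4)
√(s(4/(-37), 112) + 27520) = √((1 - ¼*112) + 27520) = √((1 - 28) + 27520) = √(-27 + 27520) = √27493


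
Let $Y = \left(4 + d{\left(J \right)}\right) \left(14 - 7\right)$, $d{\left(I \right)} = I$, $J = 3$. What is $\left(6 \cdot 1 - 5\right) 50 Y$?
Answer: $2450$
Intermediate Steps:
$Y = 49$ ($Y = \left(4 + 3\right) \left(14 - 7\right) = 7 \cdot 7 = 49$)
$\left(6 \cdot 1 - 5\right) 50 Y = \left(6 \cdot 1 - 5\right) 50 \cdot 49 = \left(6 - 5\right) 50 \cdot 49 = 1 \cdot 50 \cdot 49 = 50 \cdot 49 = 2450$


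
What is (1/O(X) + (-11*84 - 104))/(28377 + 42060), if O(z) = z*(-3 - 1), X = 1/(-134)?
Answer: -663/46958 ≈ -0.014119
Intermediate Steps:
X = -1/134 ≈ -0.0074627
O(z) = -4*z (O(z) = z*(-4) = -4*z)
(1/O(X) + (-11*84 - 104))/(28377 + 42060) = (1/(-4*(-1/134)) + (-11*84 - 104))/(28377 + 42060) = (1/(2/67) + (-924 - 104))/70437 = (67/2 - 1028)*(1/70437) = -1989/2*1/70437 = -663/46958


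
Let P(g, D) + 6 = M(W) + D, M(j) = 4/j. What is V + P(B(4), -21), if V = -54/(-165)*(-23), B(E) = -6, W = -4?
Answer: -1954/55 ≈ -35.527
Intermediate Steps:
P(g, D) = -7 + D (P(g, D) = -6 + (4/(-4) + D) = -6 + (4*(-¼) + D) = -6 + (-1 + D) = -7 + D)
V = -414/55 (V = -54*(-1/165)*(-23) = (18/55)*(-23) = -414/55 ≈ -7.5273)
V + P(B(4), -21) = -414/55 + (-7 - 21) = -414/55 - 28 = -1954/55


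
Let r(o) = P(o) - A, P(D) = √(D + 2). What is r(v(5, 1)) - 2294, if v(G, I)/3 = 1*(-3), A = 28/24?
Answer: -13771/6 + I*√7 ≈ -2295.2 + 2.6458*I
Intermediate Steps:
P(D) = √(2 + D)
A = 7/6 (A = 28*(1/24) = 7/6 ≈ 1.1667)
v(G, I) = -9 (v(G, I) = 3*(1*(-3)) = 3*(-3) = -9)
r(o) = -7/6 + √(2 + o) (r(o) = √(2 + o) - 1*7/6 = √(2 + o) - 7/6 = -7/6 + √(2 + o))
r(v(5, 1)) - 2294 = (-7/6 + √(2 - 9)) - 2294 = (-7/6 + √(-7)) - 2294 = (-7/6 + I*√7) - 2294 = -13771/6 + I*√7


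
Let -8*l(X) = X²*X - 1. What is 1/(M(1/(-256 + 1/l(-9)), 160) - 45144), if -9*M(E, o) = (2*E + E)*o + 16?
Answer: -210231/9490998208 ≈ -2.2151e-5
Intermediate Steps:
l(X) = ⅛ - X³/8 (l(X) = -(X²*X - 1)/8 = -(X³ - 1)/8 = -(-1 + X³)/8 = ⅛ - X³/8)
M(E, o) = -16/9 - E*o/3 (M(E, o) = -((2*E + E)*o + 16)/9 = -((3*E)*o + 16)/9 = -(3*E*o + 16)/9 = -(16 + 3*E*o)/9 = -16/9 - E*o/3)
1/(M(1/(-256 + 1/l(-9)), 160) - 45144) = 1/((-16/9 - ⅓*160/(-256 + 1/(⅛ - ⅛*(-9)³))) - 45144) = 1/((-16/9 - ⅓*160/(-256 + 1/(⅛ - ⅛*(-729)))) - 45144) = 1/((-16/9 - ⅓*160/(-256 + 1/(⅛ + 729/8))) - 45144) = 1/((-16/9 - ⅓*160/(-256 + 1/(365/4))) - 45144) = 1/((-16/9 - ⅓*160/(-256 + 4/365)) - 45144) = 1/((-16/9 - ⅓*160/(-93436/365)) - 45144) = 1/((-16/9 - ⅓*(-365/93436)*160) - 45144) = 1/((-16/9 + 14600/70077) - 45144) = 1/(-329944/210231 - 45144) = 1/(-9490998208/210231) = -210231/9490998208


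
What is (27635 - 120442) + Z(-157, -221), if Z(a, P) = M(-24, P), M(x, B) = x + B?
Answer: -93052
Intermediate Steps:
M(x, B) = B + x
Z(a, P) = -24 + P (Z(a, P) = P - 24 = -24 + P)
(27635 - 120442) + Z(-157, -221) = (27635 - 120442) + (-24 - 221) = -92807 - 245 = -93052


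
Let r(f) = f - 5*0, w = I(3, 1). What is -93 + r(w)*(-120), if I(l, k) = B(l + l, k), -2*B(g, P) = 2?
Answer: 27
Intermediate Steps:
B(g, P) = -1 (B(g, P) = -1/2*2 = -1)
I(l, k) = -1
w = -1
r(f) = f (r(f) = f + 0 = f)
-93 + r(w)*(-120) = -93 - 1*(-120) = -93 + 120 = 27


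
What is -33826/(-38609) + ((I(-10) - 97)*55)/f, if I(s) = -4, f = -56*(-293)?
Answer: 340544013/633496472 ≈ 0.53756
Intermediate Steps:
f = 16408
-33826/(-38609) + ((I(-10) - 97)*55)/f = -33826/(-38609) + ((-4 - 97)*55)/16408 = -33826*(-1/38609) - 101*55*(1/16408) = 33826/38609 - 5555*1/16408 = 33826/38609 - 5555/16408 = 340544013/633496472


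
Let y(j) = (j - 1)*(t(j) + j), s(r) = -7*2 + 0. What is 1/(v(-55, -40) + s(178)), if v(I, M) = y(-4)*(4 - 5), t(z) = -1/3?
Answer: -3/107 ≈ -0.028037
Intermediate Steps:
s(r) = -14 (s(r) = -14 + 0 = -14)
t(z) = -⅓ (t(z) = -1*⅓ = -⅓)
y(j) = (-1 + j)*(-⅓ + j) (y(j) = (j - 1)*(-⅓ + j) = (-1 + j)*(-⅓ + j))
v(I, M) = -65/3 (v(I, M) = (⅓ + (-4)² - 4/3*(-4))*(4 - 5) = (⅓ + 16 + 16/3)*(-1) = (65/3)*(-1) = -65/3)
1/(v(-55, -40) + s(178)) = 1/(-65/3 - 14) = 1/(-107/3) = -3/107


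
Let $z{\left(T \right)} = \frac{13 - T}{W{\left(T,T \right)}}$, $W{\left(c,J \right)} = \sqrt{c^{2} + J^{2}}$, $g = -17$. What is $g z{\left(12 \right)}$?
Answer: $- \frac{17 \sqrt{2}}{24} \approx -1.0017$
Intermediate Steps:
$W{\left(c,J \right)} = \sqrt{J^{2} + c^{2}}$
$z{\left(T \right)} = \frac{\sqrt{2} \left(13 - T\right)}{2 \sqrt{T^{2}}}$ ($z{\left(T \right)} = \frac{13 - T}{\sqrt{T^{2} + T^{2}}} = \frac{13 - T}{\sqrt{2 T^{2}}} = \frac{13 - T}{\sqrt{2} \sqrt{T^{2}}} = \left(13 - T\right) \frac{\sqrt{2}}{2 \sqrt{T^{2}}} = \frac{\sqrt{2} \left(13 - T\right)}{2 \sqrt{T^{2}}}$)
$g z{\left(12 \right)} = - 17 \frac{\sqrt{2} \left(13 - 12\right)}{2 \cdot 12} = - 17 \cdot \frac{1}{2} \sqrt{2} \cdot \frac{1}{12} \cdot 1 = - 17 \frac{\sqrt{2}}{24} = - \frac{17 \sqrt{2}}{24}$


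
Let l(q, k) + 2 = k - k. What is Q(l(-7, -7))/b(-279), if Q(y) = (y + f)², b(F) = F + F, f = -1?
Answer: -1/62 ≈ -0.016129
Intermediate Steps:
l(q, k) = -2 (l(q, k) = -2 + (k - k) = -2 + 0 = -2)
b(F) = 2*F
Q(y) = (-1 + y)² (Q(y) = (y - 1)² = (-1 + y)²)
Q(l(-7, -7))/b(-279) = (-1 - 2)²/((2*(-279))) = (-3)²/(-558) = 9*(-1/558) = -1/62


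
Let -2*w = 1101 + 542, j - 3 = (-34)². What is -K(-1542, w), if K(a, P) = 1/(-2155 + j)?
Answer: 1/996 ≈ 0.0010040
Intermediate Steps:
j = 1159 (j = 3 + (-34)² = 3 + 1156 = 1159)
w = -1643/2 (w = -(1101 + 542)/2 = -½*1643 = -1643/2 ≈ -821.50)
K(a, P) = -1/996 (K(a, P) = 1/(-2155 + 1159) = 1/(-996) = -1/996)
-K(-1542, w) = -1*(-1/996) = 1/996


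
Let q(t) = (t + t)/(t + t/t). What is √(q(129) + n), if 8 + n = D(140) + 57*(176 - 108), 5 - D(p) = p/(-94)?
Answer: 2*√9044807135/3055 ≈ 62.261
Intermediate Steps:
D(p) = 5 + p/94 (D(p) = 5 - p/(-94) = 5 - p*(-1)/94 = 5 - (-1)*p/94 = 5 + p/94)
q(t) = 2*t/(1 + t) (q(t) = (2*t)/(t + 1) = (2*t)/(1 + t) = 2*t/(1 + t))
n = 182101/47 (n = -8 + ((5 + (1/94)*140) + 57*(176 - 108)) = -8 + ((5 + 70/47) + 57*68) = -8 + (305/47 + 3876) = -8 + 182477/47 = 182101/47 ≈ 3874.5)
√(q(129) + n) = √(2*129/(1 + 129) + 182101/47) = √(2*129/130 + 182101/47) = √(2*129*(1/130) + 182101/47) = √(129/65 + 182101/47) = √(11842628/3055) = 2*√9044807135/3055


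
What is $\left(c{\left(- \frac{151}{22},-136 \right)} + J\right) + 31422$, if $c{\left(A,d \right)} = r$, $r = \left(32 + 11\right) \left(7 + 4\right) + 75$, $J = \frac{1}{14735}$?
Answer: $\frac{471077951}{14735} \approx 31970.0$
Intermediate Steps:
$J = \frac{1}{14735} \approx 6.7866 \cdot 10^{-5}$
$r = 548$ ($r = 43 \cdot 11 + 75 = 473 + 75 = 548$)
$c{\left(A,d \right)} = 548$
$\left(c{\left(- \frac{151}{22},-136 \right)} + J\right) + 31422 = \left(548 + \frac{1}{14735}\right) + 31422 = \frac{8074781}{14735} + 31422 = \frac{471077951}{14735}$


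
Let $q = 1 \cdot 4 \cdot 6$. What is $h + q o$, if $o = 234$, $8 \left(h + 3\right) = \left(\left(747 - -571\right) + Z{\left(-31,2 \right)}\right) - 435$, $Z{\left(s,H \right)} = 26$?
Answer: $\frac{45813}{8} \approx 5726.6$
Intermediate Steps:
$q = 24$ ($q = 4 \cdot 6 = 24$)
$h = \frac{885}{8}$ ($h = -3 + \frac{\left(\left(747 - -571\right) + 26\right) - 435}{8} = -3 + \frac{\left(\left(747 + 571\right) + 26\right) - 435}{8} = -3 + \frac{\left(1318 + 26\right) - 435}{8} = -3 + \frac{1344 - 435}{8} = -3 + \frac{1}{8} \cdot 909 = -3 + \frac{909}{8} = \frac{885}{8} \approx 110.63$)
$h + q o = \frac{885}{8} + 24 \cdot 234 = \frac{885}{8} + 5616 = \frac{45813}{8}$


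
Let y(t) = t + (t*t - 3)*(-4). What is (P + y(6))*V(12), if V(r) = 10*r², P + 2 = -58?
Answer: -267840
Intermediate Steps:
P = -60 (P = -2 - 58 = -60)
y(t) = 12 + t - 4*t² (y(t) = t + (t² - 3)*(-4) = t + (-3 + t²)*(-4) = t + (12 - 4*t²) = 12 + t - 4*t²)
(P + y(6))*V(12) = (-60 + (12 + 6 - 4*6²))*(10*12²) = (-60 + (12 + 6 - 4*36))*(10*144) = (-60 + (12 + 6 - 144))*1440 = (-60 - 126)*1440 = -186*1440 = -267840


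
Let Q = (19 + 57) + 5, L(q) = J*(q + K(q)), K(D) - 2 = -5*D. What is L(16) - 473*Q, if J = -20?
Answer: -37073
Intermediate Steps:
K(D) = 2 - 5*D
L(q) = -40 + 80*q (L(q) = -20*(q + (2 - 5*q)) = -20*(2 - 4*q) = -40 + 80*q)
Q = 81 (Q = 76 + 5 = 81)
L(16) - 473*Q = (-40 + 80*16) - 473*81 = (-40 + 1280) - 38313 = 1240 - 38313 = -37073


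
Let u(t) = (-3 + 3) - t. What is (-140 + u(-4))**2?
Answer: 18496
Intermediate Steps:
u(t) = -t (u(t) = 0 - t = -t)
(-140 + u(-4))**2 = (-140 - 1*(-4))**2 = (-140 + 4)**2 = (-136)**2 = 18496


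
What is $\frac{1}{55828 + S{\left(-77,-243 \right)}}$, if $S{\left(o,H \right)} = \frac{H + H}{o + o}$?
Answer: $\frac{77}{4298999} \approx 1.7911 \cdot 10^{-5}$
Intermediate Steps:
$S{\left(o,H \right)} = \frac{H}{o}$ ($S{\left(o,H \right)} = \frac{2 H}{2 o} = 2 H \frac{1}{2 o} = \frac{H}{o}$)
$\frac{1}{55828 + S{\left(-77,-243 \right)}} = \frac{1}{55828 - \frac{243}{-77}} = \frac{1}{55828 - - \frac{243}{77}} = \frac{1}{55828 + \frac{243}{77}} = \frac{1}{\frac{4298999}{77}} = \frac{77}{4298999}$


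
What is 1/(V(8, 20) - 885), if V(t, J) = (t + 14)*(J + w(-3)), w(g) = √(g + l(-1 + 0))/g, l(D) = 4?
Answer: -3/1357 ≈ -0.0022108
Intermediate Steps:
w(g) = √(4 + g)/g (w(g) = √(g + 4)/g = √(4 + g)/g)
V(t, J) = (14 + t)*(-⅓ + J) (V(t, J) = (t + 14)*(J + √(4 - 3)/(-3)) = (14 + t)*(J - √1/3) = (14 + t)*(J - ⅓*1) = (14 + t)*(J - ⅓) = (14 + t)*(-⅓ + J))
1/(V(8, 20) - 885) = 1/((-14/3 + 14*20 - ⅓*8 + 20*8) - 885) = 1/((-14/3 + 280 - 8/3 + 160) - 885) = 1/(1298/3 - 885) = 1/(-1357/3) = -3/1357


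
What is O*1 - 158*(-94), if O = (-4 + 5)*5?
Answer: 14857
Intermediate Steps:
O = 5 (O = 1*5 = 5)
O*1 - 158*(-94) = 5*1 - 158*(-94) = 5 + 14852 = 14857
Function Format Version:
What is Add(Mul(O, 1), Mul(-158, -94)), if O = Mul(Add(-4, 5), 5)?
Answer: 14857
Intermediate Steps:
O = 5 (O = Mul(1, 5) = 5)
Add(Mul(O, 1), Mul(-158, -94)) = Add(Mul(5, 1), Mul(-158, -94)) = Add(5, 14852) = 14857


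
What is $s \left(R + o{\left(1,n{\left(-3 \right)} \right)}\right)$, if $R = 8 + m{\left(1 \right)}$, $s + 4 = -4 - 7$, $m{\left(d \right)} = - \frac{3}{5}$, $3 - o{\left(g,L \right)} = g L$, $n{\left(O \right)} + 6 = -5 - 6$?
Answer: $-411$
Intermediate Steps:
$n{\left(O \right)} = -17$ ($n{\left(O \right)} = -6 - 11 = -17$)
$o{\left(g,L \right)} = 3 - L g$ ($o{\left(g,L \right)} = 3 - g L = 3 - L g$)
$m{\left(d \right)} = - \frac{3}{5}$ ($m{\left(d \right)} = \left(-3\right) \frac{1}{5} = - \frac{3}{5}$)
$s = -15$ ($s = -4 - 11 = -15$)
$R = \frac{37}{5}$ ($R = 8 - \frac{3}{5} = \frac{37}{5} \approx 7.4$)
$s \left(R + o{\left(1,n{\left(-3 \right)} \right)}\right) = - 15 \left(\frac{37}{5} - \left(-3 - 17\right)\right) = - 15 \left(\frac{37}{5} + \left(3 + 17\right)\right) = - 15 \left(\frac{37}{5} + 20\right) = \left(-15\right) \frac{137}{5} = -411$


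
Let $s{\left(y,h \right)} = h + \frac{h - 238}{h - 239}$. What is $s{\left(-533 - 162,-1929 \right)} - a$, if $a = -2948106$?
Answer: $\frac{6387313903}{2168} \approx 2.9462 \cdot 10^{6}$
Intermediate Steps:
$s{\left(y,h \right)} = h + \frac{-238 + h}{-239 + h}$
$s{\left(-533 - 162,-1929 \right)} - a = \frac{-238 + \left(-1929\right)^{2} - -459102}{-239 - 1929} - -2948106 = \frac{-238 + 3721041 + 459102}{-2168} + 2948106 = \left(- \frac{1}{2168}\right) 4179905 + 2948106 = - \frac{4179905}{2168} + 2948106 = \frac{6387313903}{2168}$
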